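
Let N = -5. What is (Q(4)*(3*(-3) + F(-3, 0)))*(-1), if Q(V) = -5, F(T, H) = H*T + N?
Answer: -70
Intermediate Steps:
F(T, H) = -5 + H*T (F(T, H) = H*T - 5 = -5 + H*T)
(Q(4)*(3*(-3) + F(-3, 0)))*(-1) = -5*(3*(-3) + (-5 + 0*(-3)))*(-1) = -5*(-9 + (-5 + 0))*(-1) = -5*(-9 - 5)*(-1) = -5*(-14)*(-1) = 70*(-1) = -70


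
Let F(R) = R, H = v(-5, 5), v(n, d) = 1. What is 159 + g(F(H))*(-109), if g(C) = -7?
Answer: 922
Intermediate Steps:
H = 1
159 + g(F(H))*(-109) = 159 - 7*(-109) = 159 + 763 = 922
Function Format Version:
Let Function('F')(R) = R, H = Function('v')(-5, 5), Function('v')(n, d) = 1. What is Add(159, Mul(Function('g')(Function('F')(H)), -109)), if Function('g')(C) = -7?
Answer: 922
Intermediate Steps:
H = 1
Add(159, Mul(Function('g')(Function('F')(H)), -109)) = Add(159, Mul(-7, -109)) = Add(159, 763) = 922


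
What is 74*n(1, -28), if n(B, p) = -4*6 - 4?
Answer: -2072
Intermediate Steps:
n(B, p) = -28 (n(B, p) = -24 - 4 = -28)
74*n(1, -28) = 74*(-28) = -2072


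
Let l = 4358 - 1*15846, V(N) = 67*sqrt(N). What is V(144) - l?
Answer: 12292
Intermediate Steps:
l = -11488 (l = 4358 - 15846 = -11488)
V(144) - l = 67*sqrt(144) - 1*(-11488) = 67*12 + 11488 = 804 + 11488 = 12292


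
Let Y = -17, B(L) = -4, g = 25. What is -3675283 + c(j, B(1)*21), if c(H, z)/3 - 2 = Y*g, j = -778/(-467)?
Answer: -3676552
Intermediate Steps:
j = 778/467 (j = -778*(-1/467) = 778/467 ≈ 1.6660)
c(H, z) = -1269 (c(H, z) = 6 + 3*(-17*25) = 6 + 3*(-425) = 6 - 1275 = -1269)
-3675283 + c(j, B(1)*21) = -3675283 - 1269 = -3676552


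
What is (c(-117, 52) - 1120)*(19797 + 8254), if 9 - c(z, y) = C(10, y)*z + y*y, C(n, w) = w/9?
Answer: -88052089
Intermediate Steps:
C(n, w) = w/9 (C(n, w) = w*(⅑) = w/9)
c(z, y) = 9 - y² - y*z/9 (c(z, y) = 9 - ((y/9)*z + y*y) = 9 - (y*z/9 + y²) = 9 - (y² + y*z/9) = 9 + (-y² - y*z/9) = 9 - y² - y*z/9)
(c(-117, 52) - 1120)*(19797 + 8254) = ((9 - 1*52² - ⅑*52*(-117)) - 1120)*(19797 + 8254) = ((9 - 1*2704 + 676) - 1120)*28051 = ((9 - 2704 + 676) - 1120)*28051 = (-2019 - 1120)*28051 = -3139*28051 = -88052089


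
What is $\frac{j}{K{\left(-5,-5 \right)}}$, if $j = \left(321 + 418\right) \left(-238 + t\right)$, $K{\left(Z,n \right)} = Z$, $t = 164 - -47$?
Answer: $\frac{19953}{5} \approx 3990.6$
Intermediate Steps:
$t = 211$ ($t = 164 + 47 = 211$)
$j = -19953$ ($j = \left(321 + 418\right) \left(-238 + 211\right) = 739 \left(-27\right) = -19953$)
$\frac{j}{K{\left(-5,-5 \right)}} = - \frac{19953}{-5} = \left(-19953\right) \left(- \frac{1}{5}\right) = \frac{19953}{5}$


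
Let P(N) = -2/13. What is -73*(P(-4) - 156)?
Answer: 148190/13 ≈ 11399.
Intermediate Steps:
P(N) = -2/13 (P(N) = -2*1/13 = -2/13)
-73*(P(-4) - 156) = -73*(-2/13 - 156) = -73*(-2030/13) = 148190/13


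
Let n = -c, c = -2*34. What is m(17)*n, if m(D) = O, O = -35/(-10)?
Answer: 238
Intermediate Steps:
c = -68
O = 7/2 (O = -35*(-1/10) = 7/2 ≈ 3.5000)
m(D) = 7/2
n = 68 (n = -1*(-68) = 68)
m(17)*n = (7/2)*68 = 238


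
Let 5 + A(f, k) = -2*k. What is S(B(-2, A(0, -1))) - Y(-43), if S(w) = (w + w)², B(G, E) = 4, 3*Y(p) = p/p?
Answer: 191/3 ≈ 63.667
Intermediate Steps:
Y(p) = ⅓ (Y(p) = (p/p)/3 = (⅓)*1 = ⅓)
A(f, k) = -5 - 2*k
S(w) = 4*w² (S(w) = (2*w)² = 4*w²)
S(B(-2, A(0, -1))) - Y(-43) = 4*4² - 1*⅓ = 4*16 - ⅓ = 64 - ⅓ = 191/3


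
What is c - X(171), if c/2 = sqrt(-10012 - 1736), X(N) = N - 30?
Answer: -141 + 4*I*sqrt(2937) ≈ -141.0 + 216.78*I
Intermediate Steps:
X(N) = -30 + N
c = 4*I*sqrt(2937) (c = 2*sqrt(-10012 - 1736) = 2*sqrt(-11748) = 2*(2*I*sqrt(2937)) = 4*I*sqrt(2937) ≈ 216.78*I)
c - X(171) = 4*I*sqrt(2937) - (-30 + 171) = 4*I*sqrt(2937) - 1*141 = 4*I*sqrt(2937) - 141 = -141 + 4*I*sqrt(2937)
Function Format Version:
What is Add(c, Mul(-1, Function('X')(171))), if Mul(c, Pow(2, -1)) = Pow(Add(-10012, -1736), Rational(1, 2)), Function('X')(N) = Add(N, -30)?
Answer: Add(-141, Mul(4, I, Pow(2937, Rational(1, 2)))) ≈ Add(-141.00, Mul(216.78, I))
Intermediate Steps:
Function('X')(N) = Add(-30, N)
c = Mul(4, I, Pow(2937, Rational(1, 2))) (c = Mul(2, Pow(Add(-10012, -1736), Rational(1, 2))) = Mul(2, Pow(-11748, Rational(1, 2))) = Mul(2, Mul(2, I, Pow(2937, Rational(1, 2)))) = Mul(4, I, Pow(2937, Rational(1, 2))) ≈ Mul(216.78, I))
Add(c, Mul(-1, Function('X')(171))) = Add(Mul(4, I, Pow(2937, Rational(1, 2))), Mul(-1, Add(-30, 171))) = Add(Mul(4, I, Pow(2937, Rational(1, 2))), Mul(-1, 141)) = Add(Mul(4, I, Pow(2937, Rational(1, 2))), -141) = Add(-141, Mul(4, I, Pow(2937, Rational(1, 2))))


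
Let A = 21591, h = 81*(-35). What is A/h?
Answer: -2399/315 ≈ -7.6159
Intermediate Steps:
h = -2835
A/h = 21591/(-2835) = 21591*(-1/2835) = -2399/315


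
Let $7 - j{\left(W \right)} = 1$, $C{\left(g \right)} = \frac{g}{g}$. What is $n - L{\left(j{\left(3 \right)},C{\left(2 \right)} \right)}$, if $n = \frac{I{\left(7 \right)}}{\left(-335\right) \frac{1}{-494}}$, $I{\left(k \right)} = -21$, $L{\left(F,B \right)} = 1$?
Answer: $- \frac{10709}{335} \approx -31.967$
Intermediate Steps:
$C{\left(g \right)} = 1$
$j{\left(W \right)} = 6$ ($j{\left(W \right)} = 7 - 1 = 6$)
$n = - \frac{10374}{335}$ ($n = - \frac{21}{\left(-335\right) \frac{1}{-494}} = - \frac{21}{\left(-335\right) \left(- \frac{1}{494}\right)} = - \frac{21}{\frac{335}{494}} = \left(-21\right) \frac{494}{335} = - \frac{10374}{335} \approx -30.967$)
$n - L{\left(j{\left(3 \right)},C{\left(2 \right)} \right)} = - \frac{10374}{335} - 1 = - \frac{10709}{335}$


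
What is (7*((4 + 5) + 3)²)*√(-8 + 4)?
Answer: 2016*I ≈ 2016.0*I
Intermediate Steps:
(7*((4 + 5) + 3)²)*√(-8 + 4) = (7*(9 + 3)²)*√(-4) = (7*12²)*(2*I) = (7*144)*(2*I) = 1008*(2*I) = 2016*I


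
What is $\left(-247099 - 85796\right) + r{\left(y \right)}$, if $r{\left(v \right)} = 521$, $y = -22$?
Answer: $-332374$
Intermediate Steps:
$\left(-247099 - 85796\right) + r{\left(y \right)} = \left(-247099 - 85796\right) + 521 = -332895 + 521 = -332374$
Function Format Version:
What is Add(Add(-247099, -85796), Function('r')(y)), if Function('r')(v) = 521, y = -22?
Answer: -332374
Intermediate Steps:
Add(Add(-247099, -85796), Function('r')(y)) = Add(Add(-247099, -85796), 521) = Add(-332895, 521) = -332374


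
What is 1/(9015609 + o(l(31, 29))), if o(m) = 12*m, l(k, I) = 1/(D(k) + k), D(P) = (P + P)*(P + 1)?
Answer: 2015/18166452147 ≈ 1.1092e-7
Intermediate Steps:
D(P) = 2*P*(1 + P) (D(P) = (2*P)*(1 + P) = 2*P*(1 + P))
l(k, I) = 1/(k + 2*k*(1 + k)) (l(k, I) = 1/(2*k*(1 + k) + k) = 1/(k + 2*k*(1 + k)))
1/(9015609 + o(l(31, 29))) = 1/(9015609 + 12*(1/(31*(3 + 2*31)))) = 1/(9015609 + 12*(1/(31*(3 + 62)))) = 1/(9015609 + 12*((1/31)/65)) = 1/(9015609 + 12*((1/31)*(1/65))) = 1/(9015609 + 12*(1/2015)) = 1/(9015609 + 12/2015) = 1/(18166452147/2015) = 2015/18166452147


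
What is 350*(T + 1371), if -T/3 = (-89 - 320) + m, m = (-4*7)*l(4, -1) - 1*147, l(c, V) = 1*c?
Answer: 1181250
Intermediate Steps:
l(c, V) = c
m = -259 (m = -4*7*4 - 1*147 = -28*4 - 147 = -112 - 147 = -259)
T = 2004 (T = -3*((-89 - 320) - 259) = -3*(-409 - 259) = -3*(-668) = 2004)
350*(T + 1371) = 350*(2004 + 1371) = 350*3375 = 1181250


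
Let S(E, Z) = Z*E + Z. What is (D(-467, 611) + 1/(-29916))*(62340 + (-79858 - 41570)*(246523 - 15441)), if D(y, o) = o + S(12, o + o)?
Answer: -1154014449782716313/2493 ≈ -4.6290e+14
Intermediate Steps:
S(E, Z) = Z + E*Z (S(E, Z) = E*Z + Z = Z + E*Z)
D(y, o) = 27*o (D(y, o) = o + (o + o)*(1 + 12) = o + (2*o)*13 = o + 26*o = 27*o)
(D(-467, 611) + 1/(-29916))*(62340 + (-79858 - 41570)*(246523 - 15441)) = (27*611 + 1/(-29916))*(62340 + (-79858 - 41570)*(246523 - 15441)) = (16497 - 1/29916)*(62340 - 121428*231082) = 493524251*(62340 - 28059825096)/29916 = (493524251/29916)*(-28059762756) = -1154014449782716313/2493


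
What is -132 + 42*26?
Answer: 960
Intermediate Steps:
-132 + 42*26 = -132 + 1092 = 960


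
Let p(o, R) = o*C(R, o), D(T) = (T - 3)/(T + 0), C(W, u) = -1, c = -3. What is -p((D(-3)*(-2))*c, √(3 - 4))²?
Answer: -144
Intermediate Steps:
D(T) = (-3 + T)/T
p(o, R) = -o (p(o, R) = o*(-1) = -o)
-p((D(-3)*(-2))*c, √(3 - 4))² = -(-((-3 - 3)/(-3))*(-2)*(-3))² = -(--⅓*(-6)*(-2)*(-3))² = -(-2*(-2)*(-3))² = -(-(-4)*(-3))² = -(-1*12)² = -1*(-12)² = -1*144 = -144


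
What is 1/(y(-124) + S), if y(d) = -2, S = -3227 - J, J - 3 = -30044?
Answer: 1/26812 ≈ 3.7297e-5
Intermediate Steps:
J = -30041 (J = 3 - 30044 = -30041)
S = 26814 (S = -3227 - 1*(-30041) = -3227 + 30041 = 26814)
1/(y(-124) + S) = 1/(-2 + 26814) = 1/26812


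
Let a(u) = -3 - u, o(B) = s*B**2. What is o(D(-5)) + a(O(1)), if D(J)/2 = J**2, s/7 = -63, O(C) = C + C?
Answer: -1102505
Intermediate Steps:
O(C) = 2*C
s = -441 (s = 7*(-63) = -441)
D(J) = 2*J**2
o(B) = -441*B**2
o(D(-5)) + a(O(1)) = -441*(2*(-5)**2)**2 + (-3 - 2) = -441*(2*25)**2 + (-3 - 1*2) = -441*50**2 + (-3 - 2) = -441*2500 - 5 = -1102500 - 5 = -1102505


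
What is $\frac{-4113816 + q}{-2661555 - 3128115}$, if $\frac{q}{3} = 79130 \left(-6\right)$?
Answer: $\frac{923026}{964945} \approx 0.95656$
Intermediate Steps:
$q = -1424340$ ($q = 3 \cdot 79130 \left(-6\right) = 3 \left(-474780\right) = -1424340$)
$\frac{-4113816 + q}{-2661555 - 3128115} = \frac{-4113816 - 1424340}{-2661555 - 3128115} = - \frac{5538156}{-5789670} = \left(-5538156\right) \left(- \frac{1}{5789670}\right) = \frac{923026}{964945}$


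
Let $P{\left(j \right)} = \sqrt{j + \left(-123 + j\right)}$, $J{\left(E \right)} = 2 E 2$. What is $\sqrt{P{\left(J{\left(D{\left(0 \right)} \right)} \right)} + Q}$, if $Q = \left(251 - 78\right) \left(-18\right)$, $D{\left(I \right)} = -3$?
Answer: $\sqrt{-3114 + 7 i \sqrt{3}} \approx 0.1086 + 55.803 i$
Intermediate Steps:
$J{\left(E \right)} = 4 E$
$P{\left(j \right)} = \sqrt{-123 + 2 j}$
$Q = -3114$ ($Q = 173 \left(-18\right) = -3114$)
$\sqrt{P{\left(J{\left(D{\left(0 \right)} \right)} \right)} + Q} = \sqrt{\sqrt{-123 + 2 \cdot 4 \left(-3\right)} - 3114} = \sqrt{\sqrt{-123 + 2 \left(-12\right)} - 3114} = \sqrt{\sqrt{-123 - 24} - 3114} = \sqrt{\sqrt{-147} - 3114} = \sqrt{7 i \sqrt{3} - 3114} = \sqrt{-3114 + 7 i \sqrt{3}}$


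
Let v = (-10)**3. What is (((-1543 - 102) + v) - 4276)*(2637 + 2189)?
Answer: -33400746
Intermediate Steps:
v = -1000
(((-1543 - 102) + v) - 4276)*(2637 + 2189) = (((-1543 - 102) - 1000) - 4276)*(2637 + 2189) = ((-1645 - 1000) - 4276)*4826 = (-2645 - 4276)*4826 = -6921*4826 = -33400746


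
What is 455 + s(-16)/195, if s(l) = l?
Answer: 88709/195 ≈ 454.92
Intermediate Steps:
455 + s(-16)/195 = 455 - 16/195 = 88709/195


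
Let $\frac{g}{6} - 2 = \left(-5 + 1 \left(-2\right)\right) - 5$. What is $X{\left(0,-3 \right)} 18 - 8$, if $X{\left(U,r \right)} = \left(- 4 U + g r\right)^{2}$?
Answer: $583192$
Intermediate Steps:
$g = -60$ ($g = 12 + 6 \left(\left(-5 + 1 \left(-2\right)\right) - 5\right) = 12 + 6 \left(\left(-5 - 2\right) - 5\right) = 12 + 6 \left(-7 - 5\right) = 12 + 6 \left(-12\right) = 12 - 72 = -60$)
$X{\left(U,r \right)} = \left(- 60 r - 4 U\right)^{2}$ ($X{\left(U,r \right)} = \left(- 4 U - 60 r\right)^{2} = \left(- 60 r - 4 U\right)^{2}$)
$X{\left(0,-3 \right)} 18 - 8 = 16 \left(0 + 15 \left(-3\right)\right)^{2} \cdot 18 - 8 = 16 \left(0 - 45\right)^{2} \cdot 18 - 8 = 16 \left(-45\right)^{2} \cdot 18 - 8 = 16 \cdot 2025 \cdot 18 - 8 = 32400 \cdot 18 - 8 = 583200 - 8 = 583192$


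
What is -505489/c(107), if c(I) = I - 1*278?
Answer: 505489/171 ≈ 2956.1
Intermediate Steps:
c(I) = -278 + I (c(I) = I - 278 = -278 + I)
-505489/c(107) = -505489/(-278 + 107) = -505489/(-171) = -505489*(-1/171) = 505489/171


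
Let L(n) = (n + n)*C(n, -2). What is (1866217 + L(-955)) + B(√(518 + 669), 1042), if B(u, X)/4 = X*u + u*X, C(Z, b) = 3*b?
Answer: 1877677 + 8336*√1187 ≈ 2.1649e+6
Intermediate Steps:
B(u, X) = 8*X*u (B(u, X) = 4*(X*u + u*X) = 4*(X*u + X*u) = 4*(2*X*u) = 8*X*u)
L(n) = -12*n (L(n) = (n + n)*(3*(-2)) = (2*n)*(-6) = -12*n)
(1866217 + L(-955)) + B(√(518 + 669), 1042) = (1866217 - 12*(-955)) + 8*1042*√(518 + 669) = (1866217 + 11460) + 8*1042*√1187 = 1877677 + 8336*√1187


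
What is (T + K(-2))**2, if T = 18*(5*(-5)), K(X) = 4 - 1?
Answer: 199809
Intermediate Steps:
K(X) = 3
T = -450 (T = 18*(-25) = -450)
(T + K(-2))**2 = (-450 + 3)**2 = (-447)**2 = 199809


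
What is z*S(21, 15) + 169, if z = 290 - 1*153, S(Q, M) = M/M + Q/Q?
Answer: 443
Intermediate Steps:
S(Q, M) = 2 (S(Q, M) = 1 + 1 = 2)
z = 137 (z = 290 - 153 = 137)
z*S(21, 15) + 169 = 137*2 + 169 = 274 + 169 = 443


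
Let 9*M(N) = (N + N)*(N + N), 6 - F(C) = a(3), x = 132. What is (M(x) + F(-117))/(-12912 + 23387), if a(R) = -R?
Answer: 7753/10475 ≈ 0.74014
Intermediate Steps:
F(C) = 9 (F(C) = 6 - (-1)*3 = 6 - 1*(-3) = 6 + 3 = 9)
M(N) = 4*N²/9 (M(N) = ((N + N)*(N + N))/9 = ((2*N)*(2*N))/9 = (4*N²)/9 = 4*N²/9)
(M(x) + F(-117))/(-12912 + 23387) = ((4/9)*132² + 9)/(-12912 + 23387) = ((4/9)*17424 + 9)/10475 = (7744 + 9)*(1/10475) = 7753*(1/10475) = 7753/10475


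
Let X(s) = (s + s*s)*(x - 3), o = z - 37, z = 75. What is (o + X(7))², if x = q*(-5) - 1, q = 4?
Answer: 1705636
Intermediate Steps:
x = -21 (x = 4*(-5) - 1 = -20 - 1 = -21)
o = 38 (o = 75 - 37 = 38)
X(s) = -24*s - 24*s² (X(s) = (s + s*s)*(-21 - 3) = (s + s²)*(-24) = -24*s - 24*s²)
(o + X(7))² = (38 - 24*7*(1 + 7))² = (38 - 24*7*8)² = (38 - 1344)² = (-1306)² = 1705636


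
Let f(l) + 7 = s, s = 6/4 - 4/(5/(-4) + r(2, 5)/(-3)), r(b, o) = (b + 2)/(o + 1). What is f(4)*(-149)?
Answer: 43955/106 ≈ 414.67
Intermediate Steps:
r(b, o) = (2 + b)/(1 + o)
s = 447/106 (s = 6/4 - 4/(5/(-4) + ((2 + 2)/(1 + 5))/(-3)) = 6*(¼) - 4/(5*(-¼) + (4/6)*(-⅓)) = 3/2 - 4/(-5/4 + ((⅙)*4)*(-⅓)) = 3/2 - 4/(-5/4 + (⅔)*(-⅓)) = 3/2 - 4/(-5/4 - 2/9) = 3/2 - 4/(-53/36) = 3/2 - 4*(-36/53) = 3/2 + 144/53 = 447/106 ≈ 4.2170)
f(l) = -295/106 (f(l) = -7 + 447/106 = -295/106)
f(4)*(-149) = -295/106*(-149) = 43955/106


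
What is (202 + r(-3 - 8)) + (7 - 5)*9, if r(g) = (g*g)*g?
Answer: -1111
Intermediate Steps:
r(g) = g³ (r(g) = g²*g = g³)
(202 + r(-3 - 8)) + (7 - 5)*9 = (202 + (-3 - 8)³) + (7 - 5)*9 = (202 + (-11)³) + 2*9 = (202 - 1331) + 18 = -1129 + 18 = -1111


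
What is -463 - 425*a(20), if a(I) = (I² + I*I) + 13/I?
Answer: -1362957/4 ≈ -3.4074e+5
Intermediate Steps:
a(I) = 2*I² + 13/I (a(I) = (I² + I²) + 13/I = 2*I² + 13/I)
-463 - 425*a(20) = -463 - 425*(13 + 2*20³)/20 = -463 - 85*(13 + 2*8000)/4 = -463 - 85*(13 + 16000)/4 = -463 - 85*16013/4 = -463 - 425*16013/20 = -463 - 1361105/4 = -1362957/4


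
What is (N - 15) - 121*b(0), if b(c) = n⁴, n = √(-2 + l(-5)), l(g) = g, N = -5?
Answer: -5949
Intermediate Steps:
n = I*√7 (n = √(-2 - 5) = √(-7) = I*√7 ≈ 2.6458*I)
b(c) = 49 (b(c) = (I*√7)⁴ = 49)
(N - 15) - 121*b(0) = (-5 - 15) - 121*49 = -20 - 5929 = -5949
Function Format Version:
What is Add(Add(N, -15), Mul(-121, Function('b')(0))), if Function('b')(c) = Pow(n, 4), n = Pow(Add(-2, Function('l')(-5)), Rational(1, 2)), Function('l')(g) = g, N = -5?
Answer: -5949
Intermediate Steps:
n = Mul(I, Pow(7, Rational(1, 2))) (n = Pow(Add(-2, -5), Rational(1, 2)) = Pow(-7, Rational(1, 2)) = Mul(I, Pow(7, Rational(1, 2))) ≈ Mul(2.6458, I))
Function('b')(c) = 49 (Function('b')(c) = Pow(Mul(I, Pow(7, Rational(1, 2))), 4) = 49)
Add(Add(N, -15), Mul(-121, Function('b')(0))) = Add(Add(-5, -15), Mul(-121, 49)) = Add(-20, -5929) = -5949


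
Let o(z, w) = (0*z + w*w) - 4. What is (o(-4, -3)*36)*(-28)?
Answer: -5040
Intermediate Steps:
o(z, w) = -4 + w² (o(z, w) = (0 + w²) - 4 = w² - 4 = -4 + w²)
(o(-4, -3)*36)*(-28) = ((-4 + (-3)²)*36)*(-28) = ((-4 + 9)*36)*(-28) = (5*36)*(-28) = 180*(-28) = -5040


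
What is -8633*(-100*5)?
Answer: 4316500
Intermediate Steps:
-8633*(-100*5) = -8633/(1/(-500)) = -8633/(-1/500) = -8633*(-500) = 4316500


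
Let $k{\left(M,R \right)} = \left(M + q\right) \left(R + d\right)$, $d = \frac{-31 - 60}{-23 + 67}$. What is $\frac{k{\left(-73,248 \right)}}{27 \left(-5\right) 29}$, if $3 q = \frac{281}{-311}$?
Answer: $\frac{24668273}{5357286} \approx 4.6046$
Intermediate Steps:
$d = - \frac{91}{44} \approx -2.0682$
$q = - \frac{281}{933}$ ($q = \frac{281 \frac{1}{-311}}{3} = \frac{281 \left(- \frac{1}{311}\right)}{3} = \frac{1}{3} \left(- \frac{281}{311}\right) = - \frac{281}{933} \approx -0.30118$)
$k{\left(M,R \right)} = \left(- \frac{281}{933} + M\right) \left(- \frac{91}{44} + R\right)$ ($k{\left(M,R \right)} = \left(M - \frac{281}{933}\right) \left(R - \frac{91}{44}\right) = \left(- \frac{281}{933} + M\right) \left(- \frac{91}{44} + R\right)$)
$\frac{k{\left(-73,248 \right)}}{27 \left(-5\right) 29} = \frac{\frac{25571}{41052} - \frac{69688}{933} - - \frac{6643}{44} - 18104}{27 \left(-5\right) 29} = \frac{\frac{25571}{41052} - \frac{69688}{933} + \frac{6643}{44} - 18104}{\left(-135\right) 29} = - \frac{123341365}{6842 \left(-3915\right)} = \left(- \frac{123341365}{6842}\right) \left(- \frac{1}{3915}\right) = \frac{24668273}{5357286}$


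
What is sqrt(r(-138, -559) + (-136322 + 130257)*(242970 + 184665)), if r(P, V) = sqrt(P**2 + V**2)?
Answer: sqrt(-2593606275 + 5*sqrt(13261)) ≈ 50927.0*I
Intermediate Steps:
sqrt(r(-138, -559) + (-136322 + 130257)*(242970 + 184665)) = sqrt(sqrt((-138)**2 + (-559)**2) + (-136322 + 130257)*(242970 + 184665)) = sqrt(sqrt(19044 + 312481) - 6065*427635) = sqrt(sqrt(331525) - 2593606275) = sqrt(5*sqrt(13261) - 2593606275) = sqrt(-2593606275 + 5*sqrt(13261))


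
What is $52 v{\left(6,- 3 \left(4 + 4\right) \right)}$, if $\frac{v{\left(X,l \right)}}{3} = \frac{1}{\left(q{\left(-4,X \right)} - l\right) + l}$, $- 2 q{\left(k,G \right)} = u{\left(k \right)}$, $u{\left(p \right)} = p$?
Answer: $78$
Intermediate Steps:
$q{\left(k,G \right)} = - \frac{k}{2}$
$v{\left(X,l \right)} = \frac{3}{2}$ ($v{\left(X,l \right)} = \frac{3}{\left(\left(- \frac{1}{2}\right) \left(-4\right) - l\right) + l} = \frac{3}{\left(2 - l\right) + l} = \frac{3}{2}$)
$52 v{\left(6,- 3 \left(4 + 4\right) \right)} = 52 \cdot \frac{3}{2} = 78$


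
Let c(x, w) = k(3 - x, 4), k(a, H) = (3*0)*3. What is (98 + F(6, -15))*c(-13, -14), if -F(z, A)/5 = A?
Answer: 0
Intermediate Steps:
F(z, A) = -5*A
k(a, H) = 0 (k(a, H) = 0*3 = 0)
c(x, w) = 0
(98 + F(6, -15))*c(-13, -14) = (98 - 5*(-15))*0 = (98 + 75)*0 = 173*0 = 0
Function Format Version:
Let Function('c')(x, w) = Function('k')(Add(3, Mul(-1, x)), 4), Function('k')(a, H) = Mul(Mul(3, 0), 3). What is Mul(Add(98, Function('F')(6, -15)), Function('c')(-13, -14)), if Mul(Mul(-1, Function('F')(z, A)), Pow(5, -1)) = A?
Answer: 0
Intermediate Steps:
Function('F')(z, A) = Mul(-5, A)
Function('k')(a, H) = 0 (Function('k')(a, H) = Mul(0, 3) = 0)
Function('c')(x, w) = 0
Mul(Add(98, Function('F')(6, -15)), Function('c')(-13, -14)) = Mul(Add(98, Mul(-5, -15)), 0) = Mul(Add(98, 75), 0) = Mul(173, 0) = 0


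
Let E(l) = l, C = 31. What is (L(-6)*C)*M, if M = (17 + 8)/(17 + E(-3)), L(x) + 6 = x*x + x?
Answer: 9300/7 ≈ 1328.6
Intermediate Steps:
L(x) = -6 + x + x² (L(x) = -6 + (x*x + x) = -6 + (x² + x) = -6 + (x + x²) = -6 + x + x²)
M = 25/14 (M = (17 + 8)/(17 - 3) = 25/14 ≈ 1.7857)
(L(-6)*C)*M = ((-6 - 6 + (-6)²)*31)*(25/14) = ((-6 - 6 + 36)*31)*(25/14) = (24*31)*(25/14) = 744*(25/14) = 9300/7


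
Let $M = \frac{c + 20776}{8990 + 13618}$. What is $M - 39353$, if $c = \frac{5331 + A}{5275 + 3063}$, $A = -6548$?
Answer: $- \frac{7418083869841}{188505504} \approx -39352.0$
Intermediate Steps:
$c = - \frac{1217}{8338}$ ($c = \frac{5331 - 6548}{5275 + 3063} = - \frac{1217}{8338} \approx -0.14596$)
$M = \frac{173229071}{188505504}$ ($M = \frac{- \frac{1217}{8338} + 20776}{8990 + 13618} = \frac{173229071}{8338 \cdot 22608} = \frac{173229071}{8338} \cdot \frac{1}{22608} = \frac{173229071}{188505504} \approx 0.91896$)
$M - 39353 = \frac{173229071}{188505504} - 39353 = - \frac{7418083869841}{188505504}$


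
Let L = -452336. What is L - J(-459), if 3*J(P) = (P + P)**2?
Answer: -733244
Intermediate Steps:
J(P) = 4*P**2/3 (J(P) = (P + P)**2/3 = (2*P)**2/3 = (4*P**2)/3 = 4*P**2/3)
L - J(-459) = -452336 - 4*(-459)**2/3 = -452336 - 4*210681/3 = -452336 - 1*280908 = -452336 - 280908 = -733244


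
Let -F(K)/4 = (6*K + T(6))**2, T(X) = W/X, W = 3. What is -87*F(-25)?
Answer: 7777887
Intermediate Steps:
T(X) = 3/X
F(K) = -4*(1/2 + 6*K)**2 (F(K) = -4*(6*K + 3/6)**2 = -4*(6*K + 3*(1/6))**2 = -4*(6*K + 1/2)**2 = -4*(1/2 + 6*K)**2)
-87*F(-25) = -(-87)*(1 + 12*(-25))**2 = -(-87)*(1 - 300)**2 = -(-87)*(-299)**2 = -(-87)*89401 = -87*(-89401) = 7777887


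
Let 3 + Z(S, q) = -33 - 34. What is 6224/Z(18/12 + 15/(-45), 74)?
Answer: -3112/35 ≈ -88.914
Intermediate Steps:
Z(S, q) = -70 (Z(S, q) = -3 + (-33 - 34) = -3 - 67 = -70)
6224/Z(18/12 + 15/(-45), 74) = 6224/(-70) = 6224*(-1/70) = -3112/35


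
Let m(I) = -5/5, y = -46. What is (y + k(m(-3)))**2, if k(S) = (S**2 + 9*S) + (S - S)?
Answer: 2916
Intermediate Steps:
m(I) = -1 (m(I) = -5*1/5 = -1)
k(S) = S**2 + 9*S (k(S) = (S**2 + 9*S) + 0 = S**2 + 9*S)
(y + k(m(-3)))**2 = (-46 - (9 - 1))**2 = (-46 - 1*8)**2 = (-46 - 8)**2 = (-54)**2 = 2916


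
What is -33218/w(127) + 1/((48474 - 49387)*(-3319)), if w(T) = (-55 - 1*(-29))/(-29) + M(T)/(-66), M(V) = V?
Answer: 192660837637211/5960495849 ≈ 32323.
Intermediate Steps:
w(T) = 26/29 - T/66 (w(T) = (-55 - 1*(-29))/(-29) + T/(-66) = (-55 + 29)*(-1/29) + T*(-1/66) = -26*(-1/29) - T/66 = 26/29 - T/66)
-33218/w(127) + 1/((48474 - 49387)*(-3319)) = -33218/(26/29 - 1/66*127) + 1/((48474 - 49387)*(-3319)) = -33218/(26/29 - 127/66) - 1/3319/(-913) = -33218/(-1967/1914) - 1/913*(-1/3319) = -33218*(-1914/1967) + 1/3030247 = 63579252/1967 + 1/3030247 = 192660837637211/5960495849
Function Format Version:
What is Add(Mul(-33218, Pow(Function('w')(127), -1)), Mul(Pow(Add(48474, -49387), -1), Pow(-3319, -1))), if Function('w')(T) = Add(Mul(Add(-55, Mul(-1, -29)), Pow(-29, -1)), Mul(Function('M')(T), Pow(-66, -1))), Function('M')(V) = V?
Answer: Rational(192660837637211, 5960495849) ≈ 32323.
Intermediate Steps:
Function('w')(T) = Add(Rational(26, 29), Mul(Rational(-1, 66), T)) (Function('w')(T) = Add(Mul(Add(-55, Mul(-1, -29)), Pow(-29, -1)), Mul(T, Pow(-66, -1))) = Add(Mul(Add(-55, 29), Rational(-1, 29)), Mul(T, Rational(-1, 66))) = Add(Mul(-26, Rational(-1, 29)), Mul(Rational(-1, 66), T)) = Add(Rational(26, 29), Mul(Rational(-1, 66), T)))
Add(Mul(-33218, Pow(Function('w')(127), -1)), Mul(Pow(Add(48474, -49387), -1), Pow(-3319, -1))) = Add(Mul(-33218, Pow(Add(Rational(26, 29), Mul(Rational(-1, 66), 127)), -1)), Mul(Pow(Add(48474, -49387), -1), Pow(-3319, -1))) = Add(Mul(-33218, Pow(Add(Rational(26, 29), Rational(-127, 66)), -1)), Mul(Pow(-913, -1), Rational(-1, 3319))) = Add(Mul(-33218, Pow(Rational(-1967, 1914), -1)), Mul(Rational(-1, 913), Rational(-1, 3319))) = Add(Mul(-33218, Rational(-1914, 1967)), Rational(1, 3030247)) = Add(Rational(63579252, 1967), Rational(1, 3030247)) = Rational(192660837637211, 5960495849)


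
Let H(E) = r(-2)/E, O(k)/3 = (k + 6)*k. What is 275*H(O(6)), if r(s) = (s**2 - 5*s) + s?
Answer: 275/18 ≈ 15.278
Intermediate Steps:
r(s) = s**2 - 4*s
O(k) = 3*k*(6 + k) (O(k) = 3*((k + 6)*k) = 3*((6 + k)*k) = 3*(k*(6 + k)) = 3*k*(6 + k))
H(E) = 12/E (H(E) = (-2*(-4 - 2))/E = (-2*(-6))/E = 12/E)
275*H(O(6)) = 275*(12/((3*6*(6 + 6)))) = 275*(12/((3*6*12))) = 275*(12/216) = 275*(12*(1/216)) = 275*(1/18) = 275/18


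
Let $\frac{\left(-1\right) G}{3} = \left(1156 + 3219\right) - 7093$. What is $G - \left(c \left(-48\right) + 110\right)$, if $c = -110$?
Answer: $2764$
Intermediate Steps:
$G = 8154$ ($G = - 3 \left(\left(1156 + 3219\right) - 7093\right) = - 3 \left(4375 - 7093\right) = \left(-3\right) \left(-2718\right) = 8154$)
$G - \left(c \left(-48\right) + 110\right) = 8154 - \left(\left(-110\right) \left(-48\right) + 110\right) = 8154 - \left(5280 + 110\right) = 8154 - 5390 = 2764$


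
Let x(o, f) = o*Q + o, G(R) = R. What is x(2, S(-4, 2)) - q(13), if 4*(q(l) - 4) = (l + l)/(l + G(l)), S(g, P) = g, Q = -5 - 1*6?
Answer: -97/4 ≈ -24.250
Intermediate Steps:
Q = -11 (Q = -5 - 6 = -11)
q(l) = 17/4 (q(l) = 4 + ((l + l)/(l + l))/4 = 4 + ((2*l)/((2*l)))/4 = 4 + ((2*l)*(1/(2*l)))/4 = 4 + (¼)*1 = 4 + ¼ = 17/4)
x(o, f) = -10*o (x(o, f) = o*(-11) + o = -11*o + o = -10*o)
x(2, S(-4, 2)) - q(13) = -10*2 - 1*17/4 = -20 - 17/4 = -97/4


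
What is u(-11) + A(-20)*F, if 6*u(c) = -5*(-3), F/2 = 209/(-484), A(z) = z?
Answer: 435/22 ≈ 19.773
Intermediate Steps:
F = -19/22 (F = 2*(209/(-484)) = 2*(209*(-1/484)) = 2*(-19/44) = -19/22 ≈ -0.86364)
u(c) = 5/2 (u(c) = (-5*(-3))/6 = (1/6)*15 = 5/2)
u(-11) + A(-20)*F = 5/2 - 20*(-19/22) = 5/2 + 190/11 = 435/22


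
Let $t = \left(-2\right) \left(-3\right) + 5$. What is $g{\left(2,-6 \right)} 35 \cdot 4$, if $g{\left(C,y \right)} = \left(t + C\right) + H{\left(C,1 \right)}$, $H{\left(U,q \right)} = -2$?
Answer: $1540$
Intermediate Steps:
$t = 11$ ($t = 6 + 5 = 11$)
$g{\left(C,y \right)} = 9 + C$ ($g{\left(C,y \right)} = \left(11 + C\right) - 2 = 9 + C$)
$g{\left(2,-6 \right)} 35 \cdot 4 = \left(9 + 2\right) 35 \cdot 4 = 11 \cdot 35 \cdot 4 = 385 \cdot 4 = 1540$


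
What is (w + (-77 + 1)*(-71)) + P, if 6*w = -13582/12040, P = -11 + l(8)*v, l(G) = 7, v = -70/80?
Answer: 97139087/18060 ≈ 5378.7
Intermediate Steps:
v = -7/8 (v = -70*1/80 = -7/8 ≈ -0.87500)
P = -137/8 (P = -11 + 7*(-7/8) = -11 - 49/8 = -137/8 ≈ -17.125)
w = -6791/36120 (w = (-13582/12040)/6 = (-13582*1/12040)/6 = (1/6)*(-6791/6020) = -6791/36120 ≈ -0.18801)
(w + (-77 + 1)*(-71)) + P = (-6791/36120 + (-77 + 1)*(-71)) - 137/8 = (-6791/36120 - 76*(-71)) - 137/8 = (-6791/36120 + 5396) - 137/8 = 194896729/36120 - 137/8 = 97139087/18060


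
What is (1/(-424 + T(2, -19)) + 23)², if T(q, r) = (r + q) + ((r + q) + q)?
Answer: 109977169/207936 ≈ 528.90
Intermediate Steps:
T(q, r) = 2*r + 3*q (T(q, r) = (q + r) + ((q + r) + q) = (q + r) + (r + 2*q) = 2*r + 3*q)
(1/(-424 + T(2, -19)) + 23)² = (1/(-424 + (2*(-19) + 3*2)) + 23)² = (1/(-424 + (-38 + 6)) + 23)² = (1/(-424 - 32) + 23)² = (1/(-456) + 23)² = (-1/456 + 23)² = (10487/456)² = 109977169/207936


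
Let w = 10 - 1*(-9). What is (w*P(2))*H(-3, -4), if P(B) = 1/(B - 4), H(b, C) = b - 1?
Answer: 38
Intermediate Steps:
w = 19 (w = 10 + 9 = 19)
H(b, C) = -1 + b
P(B) = 1/(-4 + B)
(w*P(2))*H(-3, -4) = (19/(-4 + 2))*(-1 - 3) = (19/(-2))*(-4) = (19*(-½))*(-4) = -19/2*(-4) = 38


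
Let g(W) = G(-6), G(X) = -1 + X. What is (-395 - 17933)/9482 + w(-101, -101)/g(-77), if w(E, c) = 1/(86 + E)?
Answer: -957479/497805 ≈ -1.9234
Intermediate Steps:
g(W) = -7 (g(W) = -1 - 6 = -7)
(-395 - 17933)/9482 + w(-101, -101)/g(-77) = (-395 - 17933)/9482 + 1/((86 - 101)*(-7)) = -18328*1/9482 - ⅐/(-15) = -9164/4741 - 1/15*(-⅐) = -9164/4741 + 1/105 = -957479/497805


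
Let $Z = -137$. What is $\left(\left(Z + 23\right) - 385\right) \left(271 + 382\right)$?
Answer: $-325847$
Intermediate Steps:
$\left(\left(Z + 23\right) - 385\right) \left(271 + 382\right) = \left(\left(-137 + 23\right) - 385\right) \left(271 + 382\right) = \left(-114 - 385\right) 653 = \left(-499\right) 653 = -325847$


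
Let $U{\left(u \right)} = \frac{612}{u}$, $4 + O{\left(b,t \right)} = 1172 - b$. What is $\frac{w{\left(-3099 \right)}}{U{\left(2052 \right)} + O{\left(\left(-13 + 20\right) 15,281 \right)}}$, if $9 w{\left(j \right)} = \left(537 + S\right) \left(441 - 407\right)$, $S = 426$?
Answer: $\frac{103683}{30304} \approx 3.4214$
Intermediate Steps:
$O{\left(b,t \right)} = 1168 - b$ ($O{\left(b,t \right)} = -4 - \left(-1172 + b\right) = 1168 - b$)
$w{\left(j \right)} = 3638$ ($w{\left(j \right)} = \frac{\left(537 + 426\right) \left(441 - 407\right)}{9} = \frac{963 \cdot 34}{9} = \frac{1}{9} \cdot 32742 = 3638$)
$\frac{w{\left(-3099 \right)}}{U{\left(2052 \right)} + O{\left(\left(-13 + 20\right) 15,281 \right)}} = \frac{3638}{\frac{612}{2052} + \left(1168 - \left(-13 + 20\right) 15\right)} = \frac{3638}{612 \cdot \frac{1}{2052} + \left(1168 - 7 \cdot 15\right)} = \frac{3638}{\frac{17}{57} + \left(1168 - 105\right)} = \frac{3638}{\frac{17}{57} + 1063} = \frac{3638}{\frac{60608}{57}} = 3638 \cdot \frac{57}{60608} = \frac{103683}{30304}$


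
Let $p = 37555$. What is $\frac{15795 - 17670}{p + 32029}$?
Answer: $- \frac{1875}{69584} \approx -0.026946$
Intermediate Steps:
$\frac{15795 - 17670}{p + 32029} = \frac{15795 - 17670}{37555 + 32029} = - \frac{1875}{69584}$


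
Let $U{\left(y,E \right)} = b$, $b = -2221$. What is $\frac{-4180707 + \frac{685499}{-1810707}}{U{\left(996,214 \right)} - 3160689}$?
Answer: $\frac{3785018057674}{2863551638685} \approx 1.3218$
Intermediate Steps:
$U{\left(y,E \right)} = -2221$
$\frac{-4180707 + \frac{685499}{-1810707}}{U{\left(996,214 \right)} - 3160689} = \frac{-4180707 + \frac{685499}{-1810707}}{-2221 - 3160689} = \frac{-4180707 + 685499 \left(- \frac{1}{1810707}\right)}{-3162910} = \left(-4180707 - \frac{685499}{1810707}\right) \left(- \frac{1}{3162910}\right) = \left(- \frac{7570036115348}{1810707}\right) \left(- \frac{1}{3162910}\right) = \frac{3785018057674}{2863551638685}$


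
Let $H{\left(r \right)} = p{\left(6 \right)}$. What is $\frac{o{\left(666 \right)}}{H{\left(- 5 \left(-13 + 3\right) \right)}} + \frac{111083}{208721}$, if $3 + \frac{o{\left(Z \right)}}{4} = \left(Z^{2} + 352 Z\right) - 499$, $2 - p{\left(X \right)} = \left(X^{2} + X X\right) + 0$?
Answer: $- \frac{282807222907}{7305235} \approx -38713.0$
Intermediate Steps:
$p{\left(X \right)} = 2 - 2 X^{2}$ ($p{\left(X \right)} = 2 - \left(\left(X^{2} + X X\right) + 0\right) = 2 - \left(\left(X^{2} + X^{2}\right) + 0\right) = 2 - \left(2 X^{2} + 0\right) = 2 - 2 X^{2}$)
$H{\left(r \right)} = -70$ ($H{\left(r \right)} = 2 - 2 \cdot 6^{2} = 2 - 72 = -70$)
$o{\left(Z \right)} = -2008 + 4 Z^{2} + 1408 Z$ ($o{\left(Z \right)} = -12 + 4 \left(\left(Z^{2} + 352 Z\right) - 499\right) = -12 + 4 \left(-499 + Z^{2} + 352 Z\right) = -12 + \left(-1996 + 4 Z^{2} + 1408 Z\right) = -2008 + 4 Z^{2} + 1408 Z$)
$\frac{o{\left(666 \right)}}{H{\left(- 5 \left(-13 + 3\right) \right)}} + \frac{111083}{208721} = \frac{-2008 + 4 \cdot 666^{2} + 1408 \cdot 666}{-70} + \frac{111083}{208721} = \left(-2008 + 4 \cdot 443556 + 937728\right) \left(- \frac{1}{70}\right) + 111083 \cdot \frac{1}{208721} = \left(-2008 + 1774224 + 937728\right) \left(- \frac{1}{70}\right) + \frac{111083}{208721} = 2709944 \left(- \frac{1}{70}\right) + \frac{111083}{208721} = - \frac{1354972}{35} + \frac{111083}{208721} = - \frac{282807222907}{7305235}$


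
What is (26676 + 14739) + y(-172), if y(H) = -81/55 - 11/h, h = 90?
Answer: 40999271/990 ≈ 41413.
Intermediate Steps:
y(H) = -1579/990 (y(H) = -81/55 - 11/90 = -1579/990)
(26676 + 14739) + y(-172) = (26676 + 14739) - 1579/990 = 41415 - 1579/990 = 40999271/990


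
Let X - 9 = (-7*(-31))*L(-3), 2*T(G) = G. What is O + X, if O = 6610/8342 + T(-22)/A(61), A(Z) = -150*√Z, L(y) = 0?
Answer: 40844/4171 + 11*√61/9150 ≈ 9.8018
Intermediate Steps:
T(G) = G/2
X = 9 (X = 9 - 7*(-31)*0 = 9 + 217*0 = 9 + 0 = 9)
O = 3305/4171 + 11*√61/9150 (O = 6610/8342 + ((½)*(-22))/((-150*√61)) = 6610*(1/8342) - (-11)*√61/9150 = 3305/4171 + 11*√61/9150 ≈ 0.80177)
O + X = (3305/4171 + 11*√61/9150) + 9 = 40844/4171 + 11*√61/9150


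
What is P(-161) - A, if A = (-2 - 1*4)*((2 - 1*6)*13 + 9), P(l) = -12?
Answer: -270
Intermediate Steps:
A = 258 (A = (-2 - 4)*((2 - 6)*13 + 9) = -6*(-4*13 + 9) = -6*(-52 + 9) = -6*(-43) = 258)
P(-161) - A = -12 - 1*258 = -12 - 258 = -270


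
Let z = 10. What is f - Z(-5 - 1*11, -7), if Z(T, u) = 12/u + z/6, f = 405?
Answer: 8506/21 ≈ 405.05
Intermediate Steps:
Z(T, u) = 5/3 + 12/u (Z(T, u) = 12/u + 10/6 = 12/u + 10*(⅙) = 12/u + 5/3 = 5/3 + 12/u)
f - Z(-5 - 1*11, -7) = 405 - (5/3 + 12/(-7)) = 405 - (5/3 + 12*(-⅐)) = 405 - (5/3 - 12/7) = 405 - 1*(-1/21) = 405 + 1/21 = 8506/21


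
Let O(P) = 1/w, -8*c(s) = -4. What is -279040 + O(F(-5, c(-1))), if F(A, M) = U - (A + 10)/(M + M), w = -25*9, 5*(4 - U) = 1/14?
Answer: -62784001/225 ≈ -2.7904e+5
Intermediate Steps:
c(s) = ½ (c(s) = -⅛*(-4) = ½)
U = 279/70 (U = 4 - ⅕/14 = 4 - ⅕*1/14 = 4 - 1/70 = 279/70 ≈ 3.9857)
w = -225
F(A, M) = 279/70 - (10 + A)/(2*M) (F(A, M) = 279/70 - (A + 10)/(M + M) = 279/70 - (10 + A)/(2*M))
O(P) = -1/225 (O(P) = 1/(-225) = -1/225)
-279040 + O(F(-5, c(-1))) = -279040 - 1/225 = -62784001/225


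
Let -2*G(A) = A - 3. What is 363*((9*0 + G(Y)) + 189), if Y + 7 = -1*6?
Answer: 71511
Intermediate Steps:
Y = -13 (Y = -7 - 1*6 = -7 - 6 = -13)
G(A) = 3/2 - A/2 (G(A) = -(A - 3)/2 = -(-3 + A)/2 = 3/2 - A/2)
363*((9*0 + G(Y)) + 189) = 363*((9*0 + (3/2 - ½*(-13))) + 189) = 363*((0 + (3/2 + 13/2)) + 189) = 363*((0 + 8) + 189) = 363*(8 + 189) = 363*197 = 71511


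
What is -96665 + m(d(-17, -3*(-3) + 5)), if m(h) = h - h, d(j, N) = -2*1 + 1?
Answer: -96665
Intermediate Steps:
d(j, N) = -1 (d(j, N) = -2 + 1 = -1)
m(h) = 0
-96665 + m(d(-17, -3*(-3) + 5)) = -96665 + 0 = -96665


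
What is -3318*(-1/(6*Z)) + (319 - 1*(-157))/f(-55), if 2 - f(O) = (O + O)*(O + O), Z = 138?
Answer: 144011/36294 ≈ 3.9679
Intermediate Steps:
f(O) = 2 - 4*O**2 (f(O) = 2 - (O + O)*(O + O) = 2 - 2*O*2*O = 2 - 4*O**2)
-3318*(-1/(6*Z)) + (319 - 1*(-157))/f(-55) = -3318/(138*(-6)) + (319 - 1*(-157))/(2 - 4*(-55)**2) = -3318/(-828) + (319 + 157)/(2 - 4*3025) = -3318*(-1/828) + 476/(2 - 12100) = 553/138 + 476/(-12098) = 553/138 + 476*(-1/12098) = 553/138 - 238/6049 = 144011/36294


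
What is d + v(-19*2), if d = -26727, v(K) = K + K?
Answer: -26803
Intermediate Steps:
v(K) = 2*K
d + v(-19*2) = -26727 + 2*(-19*2) = -26727 + 2*(-38) = -26727 - 76 = -26803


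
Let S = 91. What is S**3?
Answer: 753571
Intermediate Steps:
S**3 = 91**3 = 753571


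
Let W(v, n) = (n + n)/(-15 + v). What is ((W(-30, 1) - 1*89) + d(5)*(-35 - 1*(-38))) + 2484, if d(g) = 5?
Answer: 108448/45 ≈ 2410.0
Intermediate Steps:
W(v, n) = 2*n/(-15 + v) (W(v, n) = (2*n)/(-15 + v) = 2*n/(-15 + v))
((W(-30, 1) - 1*89) + d(5)*(-35 - 1*(-38))) + 2484 = ((2*1/(-15 - 30) - 1*89) + 5*(-35 - 1*(-38))) + 2484 = ((2*1/(-45) - 89) + 5*(-35 + 38)) + 2484 = ((2*1*(-1/45) - 89) + 5*3) + 2484 = ((-2/45 - 89) + 15) + 2484 = (-4007/45 + 15) + 2484 = -3332/45 + 2484 = 108448/45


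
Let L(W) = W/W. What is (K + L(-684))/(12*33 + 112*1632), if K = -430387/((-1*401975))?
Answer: 138727/12272296750 ≈ 1.1304e-5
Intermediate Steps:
L(W) = 1
K = 430387/401975 (K = -430387/(-401975) = -430387*(-1/401975) = 430387/401975 ≈ 1.0707)
(K + L(-684))/(12*33 + 112*1632) = (430387/401975 + 1)/(12*33 + 112*1632) = 832362/(401975*(396 + 182784)) = (832362/401975)/183180 = (832362/401975)*(1/183180) = 138727/12272296750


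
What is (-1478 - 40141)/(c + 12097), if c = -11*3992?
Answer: 13873/10605 ≈ 1.3082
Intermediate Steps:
c = -43912
(-1478 - 40141)/(c + 12097) = (-1478 - 40141)/(-43912 + 12097) = -41619/(-31815) = -41619*(-1/31815) = 13873/10605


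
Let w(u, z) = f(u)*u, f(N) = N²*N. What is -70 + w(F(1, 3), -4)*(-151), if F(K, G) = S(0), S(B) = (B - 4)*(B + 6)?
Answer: -50098246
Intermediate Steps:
S(B) = (-4 + B)*(6 + B)
f(N) = N³
F(K, G) = -24 (F(K, G) = -24 + 0² + 2*0 = -24 + 0 + 0 = -24)
w(u, z) = u⁴ (w(u, z) = u³*u = u⁴)
-70 + w(F(1, 3), -4)*(-151) = -70 + (-24)⁴*(-151) = -70 + 331776*(-151) = -70 - 50098176 = -50098246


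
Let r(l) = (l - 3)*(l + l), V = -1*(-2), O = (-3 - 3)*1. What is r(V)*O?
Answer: 24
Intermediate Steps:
O = -6 (O = -6*1 = -6)
V = 2
r(l) = 2*l*(-3 + l) (r(l) = (-3 + l)*(2*l) = 2*l*(-3 + l))
r(V)*O = (2*2*(-3 + 2))*(-6) = (2*2*(-1))*(-6) = -4*(-6) = 24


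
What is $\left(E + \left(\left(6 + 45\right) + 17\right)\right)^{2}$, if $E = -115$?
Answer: $2209$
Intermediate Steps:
$\left(E + \left(\left(6 + 45\right) + 17\right)\right)^{2} = \left(-115 + \left(\left(6 + 45\right) + 17\right)\right)^{2} = \left(-115 + \left(51 + 17\right)\right)^{2} = \left(-115 + 68\right)^{2} = \left(-47\right)^{2} = 2209$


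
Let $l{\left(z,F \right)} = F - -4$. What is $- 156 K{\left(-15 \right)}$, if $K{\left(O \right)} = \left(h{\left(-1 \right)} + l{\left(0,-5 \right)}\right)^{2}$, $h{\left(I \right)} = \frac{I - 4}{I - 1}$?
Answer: $-351$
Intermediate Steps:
$h{\left(I \right)} = \frac{-4 + I}{-1 + I}$
$l{\left(z,F \right)} = 4 + F$ ($l{\left(z,F \right)} = F + 4 = 4 + F$)
$K{\left(O \right)} = \frac{9}{4}$ ($K{\left(O \right)} = \left(\frac{-4 - 1}{-1 - 1} + \left(4 - 5\right)\right)^{2} = \left(\frac{1}{-2} \left(-5\right) - 1\right)^{2} = \left(\left(- \frac{1}{2}\right) \left(-5\right) - 1\right)^{2} = \left(\frac{5}{2} - 1\right)^{2} = \left(\frac{3}{2}\right)^{2} = \frac{9}{4}$)
$- 156 K{\left(-15 \right)} = \left(-156\right) \frac{9}{4} = -351$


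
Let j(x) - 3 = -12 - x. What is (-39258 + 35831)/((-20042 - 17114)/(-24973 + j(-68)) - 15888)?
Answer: 42690139/197898238 ≈ 0.21572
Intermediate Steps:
j(x) = -9 - x (j(x) = 3 + (-12 - x) = -9 - x)
(-39258 + 35831)/((-20042 - 17114)/(-24973 + j(-68)) - 15888) = (-39258 + 35831)/((-20042 - 17114)/(-24973 + (-9 - 1*(-68))) - 15888) = -3427/(-37156/(-24973 + (-9 + 68)) - 15888) = -3427/(-37156/(-24973 + 59) - 15888) = -3427/(-37156/(-24914) - 15888) = -3427/(-37156*(-1/24914) - 15888) = -3427/(18578/12457 - 15888) = -3427/(-197898238/12457) = -3427*(-12457/197898238) = 42690139/197898238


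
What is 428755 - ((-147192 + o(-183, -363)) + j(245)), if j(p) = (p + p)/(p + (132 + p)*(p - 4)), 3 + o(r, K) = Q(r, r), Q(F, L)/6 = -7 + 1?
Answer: 26236738041/45551 ≈ 5.7599e+5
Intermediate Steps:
Q(F, L) = -36 (Q(F, L) = 6*(-7 + 1) = 6*(-6) = -36)
o(r, K) = -39 (o(r, K) = -3 - 36 = -39)
j(p) = 2*p/(p + (-4 + p)*(132 + p)) (j(p) = (2*p)/(p + (132 + p)*(-4 + p)) = (2*p)/(p + (-4 + p)*(132 + p)) = 2*p/(p + (-4 + p)*(132 + p)))
428755 - ((-147192 + o(-183, -363)) + j(245)) = 428755 - ((-147192 - 39) + 2*245/(-528 + 245² + 129*245)) = 428755 - (-147231 + 2*245/(-528 + 60025 + 31605)) = 428755 - (-147231 + 2*245/91102) = 428755 - (-147231 + 2*245*(1/91102)) = 428755 - (-147231 + 245/45551) = 428755 - 1*(-6706519036/45551) = 428755 + 6706519036/45551 = 26236738041/45551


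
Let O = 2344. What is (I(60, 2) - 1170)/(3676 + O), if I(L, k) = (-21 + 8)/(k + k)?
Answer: -4693/24080 ≈ -0.19489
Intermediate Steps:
I(L, k) = -13/(2*k) (I(L, k) = -13*1/(2*k) = -13/(2*k))
(I(60, 2) - 1170)/(3676 + O) = (-13/2/2 - 1170)/(3676 + 2344) = (-13/2*½ - 1170)/6020 = (-13/4 - 1170)*(1/6020) = -4693/4*1/6020 = -4693/24080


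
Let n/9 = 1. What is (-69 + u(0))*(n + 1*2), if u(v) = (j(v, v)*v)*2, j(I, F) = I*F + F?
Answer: -759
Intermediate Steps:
j(I, F) = F + F*I (j(I, F) = F*I + F = F + F*I)
u(v) = 2*v**2*(1 + v) (u(v) = ((v*(1 + v))*v)*2 = (v**2*(1 + v))*2 = 2*v**2*(1 + v))
n = 9 (n = 9*1 = 9)
(-69 + u(0))*(n + 1*2) = (-69 + 2*0**2*(1 + 0))*(9 + 1*2) = (-69 + 2*0*1)*(9 + 2) = (-69 + 0)*11 = -69*11 = -759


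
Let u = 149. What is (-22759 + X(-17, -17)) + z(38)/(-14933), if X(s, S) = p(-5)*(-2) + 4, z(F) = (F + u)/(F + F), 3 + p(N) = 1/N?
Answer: -129087841579/5674540 ≈ -22749.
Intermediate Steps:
p(N) = -3 + 1/N
z(F) = (149 + F)/(2*F) (z(F) = (F + 149)/(F + F) = (149 + F)/((2*F)) = (149 + F)*(1/(2*F)) = (149 + F)/(2*F))
X(s, S) = 52/5 (X(s, S) = (-3 + 1/(-5))*(-2) + 4 = (-3 - 1/5)*(-2) + 4 = -16/5*(-2) + 4 = 32/5 + 4 = 52/5)
(-22759 + X(-17, -17)) + z(38)/(-14933) = (-22759 + 52/5) + ((1/2)*(149 + 38)/38)/(-14933) = -113743/5 + ((1/2)*(1/38)*187)*(-1/14933) = -113743/5 + (187/76)*(-1/14933) = -113743/5 - 187/1134908 = -129087841579/5674540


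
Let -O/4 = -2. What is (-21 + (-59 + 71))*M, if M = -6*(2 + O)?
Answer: 540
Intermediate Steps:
O = 8 (O = -4*(-2) = 8)
M = -60 (M = -6*(2 + 8) = -6*10 = -60)
(-21 + (-59 + 71))*M = (-21 + (-59 + 71))*(-60) = (-21 + 12)*(-60) = -9*(-60) = 540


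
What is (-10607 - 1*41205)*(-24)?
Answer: 1243488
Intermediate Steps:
(-10607 - 1*41205)*(-24) = (-10607 - 41205)*(-24) = -51812*(-24) = 1243488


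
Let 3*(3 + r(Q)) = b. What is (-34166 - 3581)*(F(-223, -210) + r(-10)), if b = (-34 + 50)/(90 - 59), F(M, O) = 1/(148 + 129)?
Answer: 2746396226/25761 ≈ 1.0661e+5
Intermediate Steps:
F(M, O) = 1/277
b = 16/31 ≈ 0.51613
r(Q) = -263/93 (r(Q) = -3 + (1/3)*(16/31) = -3 + 16/93 = -263/93)
(-34166 - 3581)*(F(-223, -210) + r(-10)) = (-34166 - 3581)*(1/277 - 263/93) = -37747*(-72758/25761) = 2746396226/25761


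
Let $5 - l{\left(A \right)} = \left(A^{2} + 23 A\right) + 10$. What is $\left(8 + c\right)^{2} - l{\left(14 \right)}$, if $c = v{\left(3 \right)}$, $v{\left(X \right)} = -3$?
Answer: $548$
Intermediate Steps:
$c = -3$
$l{\left(A \right)} = -5 - A^{2} - 23 A$ ($l{\left(A \right)} = 5 - \left(\left(A^{2} + 23 A\right) + 10\right) = 5 - \left(10 + A^{2} + 23 A\right) = -5 - A^{2} - 23 A$)
$\left(8 + c\right)^{2} - l{\left(14 \right)} = \left(8 - 3\right)^{2} - \left(-5 - 14^{2} - 322\right) = 5^{2} - \left(-5 - 196 - 322\right) = 25 - \left(-5 - 196 - 322\right) = 25 - -523 = 25 + 523 = 548$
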